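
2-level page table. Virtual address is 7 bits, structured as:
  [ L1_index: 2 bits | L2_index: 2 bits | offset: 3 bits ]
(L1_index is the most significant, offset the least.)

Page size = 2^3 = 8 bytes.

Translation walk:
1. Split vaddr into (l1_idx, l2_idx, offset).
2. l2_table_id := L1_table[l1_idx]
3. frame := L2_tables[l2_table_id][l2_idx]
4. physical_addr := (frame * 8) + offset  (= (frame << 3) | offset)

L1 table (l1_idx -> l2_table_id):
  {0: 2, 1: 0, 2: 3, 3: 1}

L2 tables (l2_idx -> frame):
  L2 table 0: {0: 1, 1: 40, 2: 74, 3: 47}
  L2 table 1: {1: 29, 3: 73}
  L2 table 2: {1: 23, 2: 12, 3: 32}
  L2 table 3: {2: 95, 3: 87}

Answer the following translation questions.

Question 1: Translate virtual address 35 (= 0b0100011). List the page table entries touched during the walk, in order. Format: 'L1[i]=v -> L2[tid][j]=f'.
vaddr = 35 = 0b0100011
Split: l1_idx=1, l2_idx=0, offset=3

Answer: L1[1]=0 -> L2[0][0]=1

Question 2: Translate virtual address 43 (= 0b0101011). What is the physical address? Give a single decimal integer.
vaddr = 43 = 0b0101011
Split: l1_idx=1, l2_idx=1, offset=3
L1[1] = 0
L2[0][1] = 40
paddr = 40 * 8 + 3 = 323

Answer: 323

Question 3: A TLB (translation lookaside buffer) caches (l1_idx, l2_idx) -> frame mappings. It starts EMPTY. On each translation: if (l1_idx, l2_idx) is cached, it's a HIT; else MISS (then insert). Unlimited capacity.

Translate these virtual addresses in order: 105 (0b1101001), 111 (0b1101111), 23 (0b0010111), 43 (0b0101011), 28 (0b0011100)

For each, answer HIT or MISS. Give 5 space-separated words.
vaddr=105: (3,1) not in TLB -> MISS, insert
vaddr=111: (3,1) in TLB -> HIT
vaddr=23: (0,2) not in TLB -> MISS, insert
vaddr=43: (1,1) not in TLB -> MISS, insert
vaddr=28: (0,3) not in TLB -> MISS, insert

Answer: MISS HIT MISS MISS MISS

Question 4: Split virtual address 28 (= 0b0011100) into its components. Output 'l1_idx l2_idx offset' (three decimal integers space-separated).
Answer: 0 3 4

Derivation:
vaddr = 28 = 0b0011100
  top 2 bits -> l1_idx = 0
  next 2 bits -> l2_idx = 3
  bottom 3 bits -> offset = 4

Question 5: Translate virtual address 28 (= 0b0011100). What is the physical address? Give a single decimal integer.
vaddr = 28 = 0b0011100
Split: l1_idx=0, l2_idx=3, offset=4
L1[0] = 2
L2[2][3] = 32
paddr = 32 * 8 + 4 = 260

Answer: 260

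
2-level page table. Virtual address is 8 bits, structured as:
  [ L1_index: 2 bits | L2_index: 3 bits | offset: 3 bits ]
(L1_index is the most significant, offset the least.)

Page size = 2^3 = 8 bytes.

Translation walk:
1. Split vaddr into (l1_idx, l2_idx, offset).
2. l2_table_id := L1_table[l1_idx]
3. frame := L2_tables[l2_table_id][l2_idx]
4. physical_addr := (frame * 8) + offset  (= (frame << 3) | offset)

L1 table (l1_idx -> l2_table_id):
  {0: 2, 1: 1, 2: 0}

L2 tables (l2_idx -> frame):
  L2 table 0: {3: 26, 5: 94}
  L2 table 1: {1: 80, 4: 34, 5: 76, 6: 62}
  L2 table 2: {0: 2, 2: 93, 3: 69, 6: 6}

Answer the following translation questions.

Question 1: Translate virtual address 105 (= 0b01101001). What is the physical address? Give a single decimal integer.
vaddr = 105 = 0b01101001
Split: l1_idx=1, l2_idx=5, offset=1
L1[1] = 1
L2[1][5] = 76
paddr = 76 * 8 + 1 = 609

Answer: 609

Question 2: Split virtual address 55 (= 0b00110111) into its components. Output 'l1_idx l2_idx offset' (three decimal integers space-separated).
vaddr = 55 = 0b00110111
  top 2 bits -> l1_idx = 0
  next 3 bits -> l2_idx = 6
  bottom 3 bits -> offset = 7

Answer: 0 6 7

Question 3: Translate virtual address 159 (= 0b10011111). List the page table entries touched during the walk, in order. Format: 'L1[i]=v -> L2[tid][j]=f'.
vaddr = 159 = 0b10011111
Split: l1_idx=2, l2_idx=3, offset=7

Answer: L1[2]=0 -> L2[0][3]=26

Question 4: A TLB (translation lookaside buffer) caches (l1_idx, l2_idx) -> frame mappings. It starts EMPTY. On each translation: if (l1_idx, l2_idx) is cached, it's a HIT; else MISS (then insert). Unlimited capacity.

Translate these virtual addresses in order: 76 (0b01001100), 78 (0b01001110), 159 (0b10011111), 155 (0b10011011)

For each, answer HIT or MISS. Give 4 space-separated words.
vaddr=76: (1,1) not in TLB -> MISS, insert
vaddr=78: (1,1) in TLB -> HIT
vaddr=159: (2,3) not in TLB -> MISS, insert
vaddr=155: (2,3) in TLB -> HIT

Answer: MISS HIT MISS HIT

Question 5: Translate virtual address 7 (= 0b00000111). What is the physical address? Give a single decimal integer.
Answer: 23

Derivation:
vaddr = 7 = 0b00000111
Split: l1_idx=0, l2_idx=0, offset=7
L1[0] = 2
L2[2][0] = 2
paddr = 2 * 8 + 7 = 23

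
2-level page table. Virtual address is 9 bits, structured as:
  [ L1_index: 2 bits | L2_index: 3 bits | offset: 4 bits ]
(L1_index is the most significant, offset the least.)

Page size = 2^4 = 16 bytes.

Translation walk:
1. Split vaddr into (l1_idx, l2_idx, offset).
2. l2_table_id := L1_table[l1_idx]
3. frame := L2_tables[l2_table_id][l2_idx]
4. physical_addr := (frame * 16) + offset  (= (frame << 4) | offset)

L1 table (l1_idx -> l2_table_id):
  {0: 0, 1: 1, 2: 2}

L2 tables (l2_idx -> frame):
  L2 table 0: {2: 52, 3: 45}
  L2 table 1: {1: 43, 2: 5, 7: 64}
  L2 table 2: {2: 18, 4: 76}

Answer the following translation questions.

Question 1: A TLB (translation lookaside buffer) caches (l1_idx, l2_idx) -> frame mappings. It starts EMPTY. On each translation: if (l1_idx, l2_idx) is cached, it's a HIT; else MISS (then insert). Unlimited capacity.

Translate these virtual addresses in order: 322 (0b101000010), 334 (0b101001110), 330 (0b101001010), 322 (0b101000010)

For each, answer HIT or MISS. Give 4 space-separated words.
Answer: MISS HIT HIT HIT

Derivation:
vaddr=322: (2,4) not in TLB -> MISS, insert
vaddr=334: (2,4) in TLB -> HIT
vaddr=330: (2,4) in TLB -> HIT
vaddr=322: (2,4) in TLB -> HIT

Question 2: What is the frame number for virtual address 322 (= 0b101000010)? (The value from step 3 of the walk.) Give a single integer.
Answer: 76

Derivation:
vaddr = 322: l1_idx=2, l2_idx=4
L1[2] = 2; L2[2][4] = 76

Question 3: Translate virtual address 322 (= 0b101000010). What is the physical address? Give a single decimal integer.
Answer: 1218

Derivation:
vaddr = 322 = 0b101000010
Split: l1_idx=2, l2_idx=4, offset=2
L1[2] = 2
L2[2][4] = 76
paddr = 76 * 16 + 2 = 1218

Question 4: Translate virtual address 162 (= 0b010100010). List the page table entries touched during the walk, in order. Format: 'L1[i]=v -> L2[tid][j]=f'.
vaddr = 162 = 0b010100010
Split: l1_idx=1, l2_idx=2, offset=2

Answer: L1[1]=1 -> L2[1][2]=5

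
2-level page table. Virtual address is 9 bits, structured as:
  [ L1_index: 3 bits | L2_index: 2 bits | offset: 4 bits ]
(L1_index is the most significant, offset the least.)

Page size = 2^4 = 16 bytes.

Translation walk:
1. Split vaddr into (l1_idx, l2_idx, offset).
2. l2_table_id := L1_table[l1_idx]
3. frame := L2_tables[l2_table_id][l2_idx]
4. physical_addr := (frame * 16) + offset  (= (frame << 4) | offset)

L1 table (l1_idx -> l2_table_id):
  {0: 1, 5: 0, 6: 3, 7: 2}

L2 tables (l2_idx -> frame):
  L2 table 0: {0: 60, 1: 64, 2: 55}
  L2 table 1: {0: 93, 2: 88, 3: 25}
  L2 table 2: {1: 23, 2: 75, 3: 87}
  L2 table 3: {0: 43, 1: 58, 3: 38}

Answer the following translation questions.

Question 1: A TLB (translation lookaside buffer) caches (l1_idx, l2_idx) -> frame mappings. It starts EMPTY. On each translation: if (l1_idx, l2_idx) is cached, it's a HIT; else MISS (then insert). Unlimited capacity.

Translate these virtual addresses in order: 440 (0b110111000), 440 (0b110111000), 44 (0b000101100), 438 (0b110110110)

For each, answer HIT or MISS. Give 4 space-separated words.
vaddr=440: (6,3) not in TLB -> MISS, insert
vaddr=440: (6,3) in TLB -> HIT
vaddr=44: (0,2) not in TLB -> MISS, insert
vaddr=438: (6,3) in TLB -> HIT

Answer: MISS HIT MISS HIT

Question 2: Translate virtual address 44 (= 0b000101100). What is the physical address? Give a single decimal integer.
Answer: 1420

Derivation:
vaddr = 44 = 0b000101100
Split: l1_idx=0, l2_idx=2, offset=12
L1[0] = 1
L2[1][2] = 88
paddr = 88 * 16 + 12 = 1420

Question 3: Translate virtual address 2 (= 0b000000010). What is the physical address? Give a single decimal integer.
Answer: 1490

Derivation:
vaddr = 2 = 0b000000010
Split: l1_idx=0, l2_idx=0, offset=2
L1[0] = 1
L2[1][0] = 93
paddr = 93 * 16 + 2 = 1490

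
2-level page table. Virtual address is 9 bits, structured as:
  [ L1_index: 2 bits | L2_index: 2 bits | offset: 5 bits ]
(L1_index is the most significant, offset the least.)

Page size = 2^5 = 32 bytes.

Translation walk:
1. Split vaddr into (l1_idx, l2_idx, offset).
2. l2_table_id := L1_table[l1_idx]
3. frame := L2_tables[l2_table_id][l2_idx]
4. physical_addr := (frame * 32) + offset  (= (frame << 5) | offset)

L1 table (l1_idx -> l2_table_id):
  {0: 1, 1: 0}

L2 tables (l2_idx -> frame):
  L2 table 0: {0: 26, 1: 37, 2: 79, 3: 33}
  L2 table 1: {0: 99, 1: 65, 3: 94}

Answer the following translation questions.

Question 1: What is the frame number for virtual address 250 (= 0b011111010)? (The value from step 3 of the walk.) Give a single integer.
Answer: 33

Derivation:
vaddr = 250: l1_idx=1, l2_idx=3
L1[1] = 0; L2[0][3] = 33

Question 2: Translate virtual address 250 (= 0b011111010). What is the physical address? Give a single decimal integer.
Answer: 1082

Derivation:
vaddr = 250 = 0b011111010
Split: l1_idx=1, l2_idx=3, offset=26
L1[1] = 0
L2[0][3] = 33
paddr = 33 * 32 + 26 = 1082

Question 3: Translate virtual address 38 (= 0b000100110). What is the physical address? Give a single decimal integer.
vaddr = 38 = 0b000100110
Split: l1_idx=0, l2_idx=1, offset=6
L1[0] = 1
L2[1][1] = 65
paddr = 65 * 32 + 6 = 2086

Answer: 2086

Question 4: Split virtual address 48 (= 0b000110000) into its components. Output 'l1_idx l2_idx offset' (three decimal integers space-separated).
vaddr = 48 = 0b000110000
  top 2 bits -> l1_idx = 0
  next 2 bits -> l2_idx = 1
  bottom 5 bits -> offset = 16

Answer: 0 1 16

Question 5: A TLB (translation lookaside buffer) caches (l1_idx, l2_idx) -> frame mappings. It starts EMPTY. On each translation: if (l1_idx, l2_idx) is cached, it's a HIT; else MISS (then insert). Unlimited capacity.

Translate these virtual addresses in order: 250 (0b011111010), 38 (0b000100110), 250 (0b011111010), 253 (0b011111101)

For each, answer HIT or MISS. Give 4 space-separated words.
Answer: MISS MISS HIT HIT

Derivation:
vaddr=250: (1,3) not in TLB -> MISS, insert
vaddr=38: (0,1) not in TLB -> MISS, insert
vaddr=250: (1,3) in TLB -> HIT
vaddr=253: (1,3) in TLB -> HIT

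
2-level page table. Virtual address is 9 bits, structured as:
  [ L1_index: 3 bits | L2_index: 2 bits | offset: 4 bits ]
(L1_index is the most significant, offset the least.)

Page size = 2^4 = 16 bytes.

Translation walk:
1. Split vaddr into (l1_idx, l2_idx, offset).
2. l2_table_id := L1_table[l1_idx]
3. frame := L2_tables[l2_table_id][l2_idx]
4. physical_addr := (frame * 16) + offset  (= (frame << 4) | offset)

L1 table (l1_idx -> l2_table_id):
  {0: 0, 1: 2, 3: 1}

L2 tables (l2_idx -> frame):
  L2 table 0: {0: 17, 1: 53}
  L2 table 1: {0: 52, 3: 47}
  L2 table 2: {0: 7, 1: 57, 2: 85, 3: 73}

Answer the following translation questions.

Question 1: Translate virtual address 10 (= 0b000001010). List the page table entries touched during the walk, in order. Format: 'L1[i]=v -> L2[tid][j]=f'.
Answer: L1[0]=0 -> L2[0][0]=17

Derivation:
vaddr = 10 = 0b000001010
Split: l1_idx=0, l2_idx=0, offset=10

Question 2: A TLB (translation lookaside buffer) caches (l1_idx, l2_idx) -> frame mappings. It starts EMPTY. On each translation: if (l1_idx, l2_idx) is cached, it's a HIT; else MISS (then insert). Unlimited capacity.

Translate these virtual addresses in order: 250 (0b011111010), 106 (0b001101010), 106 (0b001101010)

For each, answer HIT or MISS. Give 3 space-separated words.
Answer: MISS MISS HIT

Derivation:
vaddr=250: (3,3) not in TLB -> MISS, insert
vaddr=106: (1,2) not in TLB -> MISS, insert
vaddr=106: (1,2) in TLB -> HIT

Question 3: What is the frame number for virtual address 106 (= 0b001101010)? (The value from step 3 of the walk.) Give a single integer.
vaddr = 106: l1_idx=1, l2_idx=2
L1[1] = 2; L2[2][2] = 85

Answer: 85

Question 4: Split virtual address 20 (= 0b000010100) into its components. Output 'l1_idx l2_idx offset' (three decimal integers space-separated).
vaddr = 20 = 0b000010100
  top 3 bits -> l1_idx = 0
  next 2 bits -> l2_idx = 1
  bottom 4 bits -> offset = 4

Answer: 0 1 4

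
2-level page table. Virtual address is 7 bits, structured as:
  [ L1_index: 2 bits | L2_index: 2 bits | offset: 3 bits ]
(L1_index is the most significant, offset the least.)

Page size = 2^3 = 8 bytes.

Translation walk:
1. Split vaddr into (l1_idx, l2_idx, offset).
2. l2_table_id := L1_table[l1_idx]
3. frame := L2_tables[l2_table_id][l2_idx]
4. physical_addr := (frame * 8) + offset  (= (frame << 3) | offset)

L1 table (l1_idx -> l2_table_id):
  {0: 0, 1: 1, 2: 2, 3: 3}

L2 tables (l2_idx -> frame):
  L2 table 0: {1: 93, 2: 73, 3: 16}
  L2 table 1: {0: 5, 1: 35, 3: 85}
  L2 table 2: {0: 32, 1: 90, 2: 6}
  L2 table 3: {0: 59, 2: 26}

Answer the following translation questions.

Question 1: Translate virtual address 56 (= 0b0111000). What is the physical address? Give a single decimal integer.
vaddr = 56 = 0b0111000
Split: l1_idx=1, l2_idx=3, offset=0
L1[1] = 1
L2[1][3] = 85
paddr = 85 * 8 + 0 = 680

Answer: 680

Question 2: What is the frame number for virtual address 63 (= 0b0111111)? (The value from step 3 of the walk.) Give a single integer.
vaddr = 63: l1_idx=1, l2_idx=3
L1[1] = 1; L2[1][3] = 85

Answer: 85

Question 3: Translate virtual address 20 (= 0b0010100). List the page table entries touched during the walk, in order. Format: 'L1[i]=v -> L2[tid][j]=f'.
Answer: L1[0]=0 -> L2[0][2]=73

Derivation:
vaddr = 20 = 0b0010100
Split: l1_idx=0, l2_idx=2, offset=4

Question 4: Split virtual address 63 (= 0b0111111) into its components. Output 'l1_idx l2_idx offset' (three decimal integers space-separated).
vaddr = 63 = 0b0111111
  top 2 bits -> l1_idx = 1
  next 2 bits -> l2_idx = 3
  bottom 3 bits -> offset = 7

Answer: 1 3 7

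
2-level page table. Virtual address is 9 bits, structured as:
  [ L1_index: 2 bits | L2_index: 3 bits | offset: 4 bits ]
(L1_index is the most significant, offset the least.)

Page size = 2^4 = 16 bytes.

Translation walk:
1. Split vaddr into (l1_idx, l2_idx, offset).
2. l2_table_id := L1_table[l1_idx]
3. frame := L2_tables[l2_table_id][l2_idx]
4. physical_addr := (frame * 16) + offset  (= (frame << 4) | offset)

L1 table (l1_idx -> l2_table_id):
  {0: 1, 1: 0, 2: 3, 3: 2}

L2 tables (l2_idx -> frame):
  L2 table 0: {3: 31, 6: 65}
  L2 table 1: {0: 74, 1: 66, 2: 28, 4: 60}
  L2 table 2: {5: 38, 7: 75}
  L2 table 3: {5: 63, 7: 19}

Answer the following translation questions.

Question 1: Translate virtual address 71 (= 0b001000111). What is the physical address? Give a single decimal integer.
Answer: 967

Derivation:
vaddr = 71 = 0b001000111
Split: l1_idx=0, l2_idx=4, offset=7
L1[0] = 1
L2[1][4] = 60
paddr = 60 * 16 + 7 = 967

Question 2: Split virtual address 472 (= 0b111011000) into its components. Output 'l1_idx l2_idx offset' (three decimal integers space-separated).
vaddr = 472 = 0b111011000
  top 2 bits -> l1_idx = 3
  next 3 bits -> l2_idx = 5
  bottom 4 bits -> offset = 8

Answer: 3 5 8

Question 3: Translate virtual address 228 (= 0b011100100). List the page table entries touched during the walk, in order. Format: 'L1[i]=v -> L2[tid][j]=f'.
Answer: L1[1]=0 -> L2[0][6]=65

Derivation:
vaddr = 228 = 0b011100100
Split: l1_idx=1, l2_idx=6, offset=4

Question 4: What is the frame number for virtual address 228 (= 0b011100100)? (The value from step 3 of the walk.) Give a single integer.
vaddr = 228: l1_idx=1, l2_idx=6
L1[1] = 0; L2[0][6] = 65

Answer: 65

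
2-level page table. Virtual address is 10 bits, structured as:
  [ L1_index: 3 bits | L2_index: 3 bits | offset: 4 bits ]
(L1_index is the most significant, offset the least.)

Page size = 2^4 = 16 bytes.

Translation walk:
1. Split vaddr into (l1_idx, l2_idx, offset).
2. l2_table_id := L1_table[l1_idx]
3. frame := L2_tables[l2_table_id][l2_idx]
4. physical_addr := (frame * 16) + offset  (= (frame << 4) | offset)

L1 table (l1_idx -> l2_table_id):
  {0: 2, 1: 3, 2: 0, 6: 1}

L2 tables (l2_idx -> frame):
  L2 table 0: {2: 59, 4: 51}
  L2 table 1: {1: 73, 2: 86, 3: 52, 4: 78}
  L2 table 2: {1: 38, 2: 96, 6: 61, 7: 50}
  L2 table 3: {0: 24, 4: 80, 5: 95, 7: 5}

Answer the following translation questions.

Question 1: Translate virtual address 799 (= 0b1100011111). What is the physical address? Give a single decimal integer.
vaddr = 799 = 0b1100011111
Split: l1_idx=6, l2_idx=1, offset=15
L1[6] = 1
L2[1][1] = 73
paddr = 73 * 16 + 15 = 1183

Answer: 1183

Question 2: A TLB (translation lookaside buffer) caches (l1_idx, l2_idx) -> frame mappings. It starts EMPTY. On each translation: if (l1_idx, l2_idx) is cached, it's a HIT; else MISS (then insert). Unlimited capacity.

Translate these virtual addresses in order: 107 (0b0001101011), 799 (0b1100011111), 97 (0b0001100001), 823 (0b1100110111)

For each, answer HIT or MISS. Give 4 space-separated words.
Answer: MISS MISS HIT MISS

Derivation:
vaddr=107: (0,6) not in TLB -> MISS, insert
vaddr=799: (6,1) not in TLB -> MISS, insert
vaddr=97: (0,6) in TLB -> HIT
vaddr=823: (6,3) not in TLB -> MISS, insert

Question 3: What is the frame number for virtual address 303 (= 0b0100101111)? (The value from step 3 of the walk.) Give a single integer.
Answer: 59

Derivation:
vaddr = 303: l1_idx=2, l2_idx=2
L1[2] = 0; L2[0][2] = 59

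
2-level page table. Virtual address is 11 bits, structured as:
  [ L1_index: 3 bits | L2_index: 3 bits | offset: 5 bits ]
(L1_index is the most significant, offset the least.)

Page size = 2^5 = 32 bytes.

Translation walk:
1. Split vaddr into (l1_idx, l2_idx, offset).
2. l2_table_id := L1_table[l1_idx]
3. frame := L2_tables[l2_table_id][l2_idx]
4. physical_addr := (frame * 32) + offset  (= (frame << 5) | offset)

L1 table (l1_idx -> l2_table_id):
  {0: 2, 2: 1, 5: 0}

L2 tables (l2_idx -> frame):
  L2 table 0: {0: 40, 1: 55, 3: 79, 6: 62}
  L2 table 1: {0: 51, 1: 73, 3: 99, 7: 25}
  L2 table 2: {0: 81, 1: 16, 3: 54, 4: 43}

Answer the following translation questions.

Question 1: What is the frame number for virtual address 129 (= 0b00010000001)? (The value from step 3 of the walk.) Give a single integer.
Answer: 43

Derivation:
vaddr = 129: l1_idx=0, l2_idx=4
L1[0] = 2; L2[2][4] = 43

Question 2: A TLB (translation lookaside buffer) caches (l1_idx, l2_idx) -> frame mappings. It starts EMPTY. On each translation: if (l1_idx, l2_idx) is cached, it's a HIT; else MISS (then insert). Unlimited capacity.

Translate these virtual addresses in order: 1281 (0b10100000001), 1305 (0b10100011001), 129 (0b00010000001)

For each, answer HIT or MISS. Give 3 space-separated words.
vaddr=1281: (5,0) not in TLB -> MISS, insert
vaddr=1305: (5,0) in TLB -> HIT
vaddr=129: (0,4) not in TLB -> MISS, insert

Answer: MISS HIT MISS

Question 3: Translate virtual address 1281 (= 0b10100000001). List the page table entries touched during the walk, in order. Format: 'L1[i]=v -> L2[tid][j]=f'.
Answer: L1[5]=0 -> L2[0][0]=40

Derivation:
vaddr = 1281 = 0b10100000001
Split: l1_idx=5, l2_idx=0, offset=1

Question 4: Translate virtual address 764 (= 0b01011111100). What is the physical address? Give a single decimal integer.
vaddr = 764 = 0b01011111100
Split: l1_idx=2, l2_idx=7, offset=28
L1[2] = 1
L2[1][7] = 25
paddr = 25 * 32 + 28 = 828

Answer: 828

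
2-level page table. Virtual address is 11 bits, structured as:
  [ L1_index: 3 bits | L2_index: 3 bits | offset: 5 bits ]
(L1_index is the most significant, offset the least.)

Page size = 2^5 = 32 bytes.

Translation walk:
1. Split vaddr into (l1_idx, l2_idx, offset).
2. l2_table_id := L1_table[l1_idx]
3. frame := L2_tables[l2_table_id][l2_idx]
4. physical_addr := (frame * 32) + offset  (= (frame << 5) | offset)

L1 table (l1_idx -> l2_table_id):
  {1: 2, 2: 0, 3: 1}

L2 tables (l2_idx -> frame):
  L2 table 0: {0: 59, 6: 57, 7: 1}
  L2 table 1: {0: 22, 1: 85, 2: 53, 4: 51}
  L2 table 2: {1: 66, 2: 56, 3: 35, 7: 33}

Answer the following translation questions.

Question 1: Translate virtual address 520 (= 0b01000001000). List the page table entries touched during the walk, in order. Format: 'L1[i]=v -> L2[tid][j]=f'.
Answer: L1[2]=0 -> L2[0][0]=59

Derivation:
vaddr = 520 = 0b01000001000
Split: l1_idx=2, l2_idx=0, offset=8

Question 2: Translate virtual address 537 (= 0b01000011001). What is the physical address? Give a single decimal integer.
vaddr = 537 = 0b01000011001
Split: l1_idx=2, l2_idx=0, offset=25
L1[2] = 0
L2[0][0] = 59
paddr = 59 * 32 + 25 = 1913

Answer: 1913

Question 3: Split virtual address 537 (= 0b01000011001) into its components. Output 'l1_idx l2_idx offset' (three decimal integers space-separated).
Answer: 2 0 25

Derivation:
vaddr = 537 = 0b01000011001
  top 3 bits -> l1_idx = 2
  next 3 bits -> l2_idx = 0
  bottom 5 bits -> offset = 25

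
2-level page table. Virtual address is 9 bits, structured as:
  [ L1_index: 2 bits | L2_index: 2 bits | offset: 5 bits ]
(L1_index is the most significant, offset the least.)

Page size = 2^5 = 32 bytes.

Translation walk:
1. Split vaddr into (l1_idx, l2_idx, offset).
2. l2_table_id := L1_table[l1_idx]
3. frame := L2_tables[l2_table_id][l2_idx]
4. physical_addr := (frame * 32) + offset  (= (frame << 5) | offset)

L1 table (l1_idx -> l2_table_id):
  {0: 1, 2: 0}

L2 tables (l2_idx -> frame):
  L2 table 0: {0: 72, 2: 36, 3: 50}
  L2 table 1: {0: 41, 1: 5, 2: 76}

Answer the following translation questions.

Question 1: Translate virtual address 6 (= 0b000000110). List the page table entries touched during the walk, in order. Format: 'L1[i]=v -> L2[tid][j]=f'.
Answer: L1[0]=1 -> L2[1][0]=41

Derivation:
vaddr = 6 = 0b000000110
Split: l1_idx=0, l2_idx=0, offset=6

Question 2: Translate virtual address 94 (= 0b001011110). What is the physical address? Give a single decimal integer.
vaddr = 94 = 0b001011110
Split: l1_idx=0, l2_idx=2, offset=30
L1[0] = 1
L2[1][2] = 76
paddr = 76 * 32 + 30 = 2462

Answer: 2462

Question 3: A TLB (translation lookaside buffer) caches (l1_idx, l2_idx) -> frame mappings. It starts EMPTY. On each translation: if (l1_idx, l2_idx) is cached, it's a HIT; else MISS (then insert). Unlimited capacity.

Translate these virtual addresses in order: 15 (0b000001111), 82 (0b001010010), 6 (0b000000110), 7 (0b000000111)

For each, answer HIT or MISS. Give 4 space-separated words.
vaddr=15: (0,0) not in TLB -> MISS, insert
vaddr=82: (0,2) not in TLB -> MISS, insert
vaddr=6: (0,0) in TLB -> HIT
vaddr=7: (0,0) in TLB -> HIT

Answer: MISS MISS HIT HIT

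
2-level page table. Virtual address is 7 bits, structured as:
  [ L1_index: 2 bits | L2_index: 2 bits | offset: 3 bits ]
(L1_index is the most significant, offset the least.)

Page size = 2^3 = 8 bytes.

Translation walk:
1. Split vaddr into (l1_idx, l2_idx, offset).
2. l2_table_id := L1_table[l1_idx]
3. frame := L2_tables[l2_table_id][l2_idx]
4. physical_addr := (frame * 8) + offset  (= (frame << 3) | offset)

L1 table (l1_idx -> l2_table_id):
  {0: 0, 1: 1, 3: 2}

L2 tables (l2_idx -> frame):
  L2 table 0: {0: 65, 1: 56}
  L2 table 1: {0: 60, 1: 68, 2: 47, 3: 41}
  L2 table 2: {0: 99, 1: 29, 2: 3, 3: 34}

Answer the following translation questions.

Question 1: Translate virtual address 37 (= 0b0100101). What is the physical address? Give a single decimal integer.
vaddr = 37 = 0b0100101
Split: l1_idx=1, l2_idx=0, offset=5
L1[1] = 1
L2[1][0] = 60
paddr = 60 * 8 + 5 = 485

Answer: 485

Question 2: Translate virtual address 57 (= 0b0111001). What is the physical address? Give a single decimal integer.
vaddr = 57 = 0b0111001
Split: l1_idx=1, l2_idx=3, offset=1
L1[1] = 1
L2[1][3] = 41
paddr = 41 * 8 + 1 = 329

Answer: 329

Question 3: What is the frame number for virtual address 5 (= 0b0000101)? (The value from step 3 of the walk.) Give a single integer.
vaddr = 5: l1_idx=0, l2_idx=0
L1[0] = 0; L2[0][0] = 65

Answer: 65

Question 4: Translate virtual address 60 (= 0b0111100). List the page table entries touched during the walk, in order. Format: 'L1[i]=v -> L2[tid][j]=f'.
Answer: L1[1]=1 -> L2[1][3]=41

Derivation:
vaddr = 60 = 0b0111100
Split: l1_idx=1, l2_idx=3, offset=4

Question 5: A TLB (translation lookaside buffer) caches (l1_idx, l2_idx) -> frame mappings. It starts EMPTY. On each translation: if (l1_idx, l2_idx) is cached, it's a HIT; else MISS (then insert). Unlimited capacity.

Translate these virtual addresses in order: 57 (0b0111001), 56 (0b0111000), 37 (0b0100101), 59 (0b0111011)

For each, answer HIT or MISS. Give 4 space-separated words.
vaddr=57: (1,3) not in TLB -> MISS, insert
vaddr=56: (1,3) in TLB -> HIT
vaddr=37: (1,0) not in TLB -> MISS, insert
vaddr=59: (1,3) in TLB -> HIT

Answer: MISS HIT MISS HIT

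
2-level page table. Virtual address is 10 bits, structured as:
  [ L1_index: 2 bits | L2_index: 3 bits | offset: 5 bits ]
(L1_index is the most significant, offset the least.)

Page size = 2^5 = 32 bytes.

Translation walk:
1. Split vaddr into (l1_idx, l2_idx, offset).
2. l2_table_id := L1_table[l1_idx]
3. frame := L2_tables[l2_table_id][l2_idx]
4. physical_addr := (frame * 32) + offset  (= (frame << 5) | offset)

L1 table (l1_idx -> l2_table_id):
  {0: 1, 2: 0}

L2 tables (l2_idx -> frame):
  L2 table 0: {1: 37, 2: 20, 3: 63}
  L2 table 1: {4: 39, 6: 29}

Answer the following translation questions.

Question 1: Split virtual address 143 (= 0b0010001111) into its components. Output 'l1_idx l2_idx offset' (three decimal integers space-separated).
Answer: 0 4 15

Derivation:
vaddr = 143 = 0b0010001111
  top 2 bits -> l1_idx = 0
  next 3 bits -> l2_idx = 4
  bottom 5 bits -> offset = 15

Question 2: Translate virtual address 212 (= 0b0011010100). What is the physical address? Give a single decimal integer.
vaddr = 212 = 0b0011010100
Split: l1_idx=0, l2_idx=6, offset=20
L1[0] = 1
L2[1][6] = 29
paddr = 29 * 32 + 20 = 948

Answer: 948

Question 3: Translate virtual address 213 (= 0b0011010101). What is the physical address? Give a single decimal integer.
vaddr = 213 = 0b0011010101
Split: l1_idx=0, l2_idx=6, offset=21
L1[0] = 1
L2[1][6] = 29
paddr = 29 * 32 + 21 = 949

Answer: 949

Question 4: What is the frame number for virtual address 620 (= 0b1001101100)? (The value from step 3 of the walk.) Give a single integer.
vaddr = 620: l1_idx=2, l2_idx=3
L1[2] = 0; L2[0][3] = 63

Answer: 63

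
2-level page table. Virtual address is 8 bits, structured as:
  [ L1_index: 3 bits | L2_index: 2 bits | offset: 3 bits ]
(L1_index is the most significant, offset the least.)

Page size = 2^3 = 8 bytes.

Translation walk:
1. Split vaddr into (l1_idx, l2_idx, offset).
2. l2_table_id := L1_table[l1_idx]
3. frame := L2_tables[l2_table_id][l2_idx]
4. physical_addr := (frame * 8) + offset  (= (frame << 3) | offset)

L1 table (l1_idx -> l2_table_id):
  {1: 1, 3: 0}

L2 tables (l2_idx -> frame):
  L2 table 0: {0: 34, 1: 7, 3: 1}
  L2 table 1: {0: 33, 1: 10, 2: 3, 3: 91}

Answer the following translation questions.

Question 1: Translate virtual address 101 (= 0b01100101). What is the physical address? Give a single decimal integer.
vaddr = 101 = 0b01100101
Split: l1_idx=3, l2_idx=0, offset=5
L1[3] = 0
L2[0][0] = 34
paddr = 34 * 8 + 5 = 277

Answer: 277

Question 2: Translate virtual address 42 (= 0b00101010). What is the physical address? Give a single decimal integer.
vaddr = 42 = 0b00101010
Split: l1_idx=1, l2_idx=1, offset=2
L1[1] = 1
L2[1][1] = 10
paddr = 10 * 8 + 2 = 82

Answer: 82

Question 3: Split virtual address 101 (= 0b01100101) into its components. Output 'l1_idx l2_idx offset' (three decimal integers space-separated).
Answer: 3 0 5

Derivation:
vaddr = 101 = 0b01100101
  top 3 bits -> l1_idx = 3
  next 2 bits -> l2_idx = 0
  bottom 3 bits -> offset = 5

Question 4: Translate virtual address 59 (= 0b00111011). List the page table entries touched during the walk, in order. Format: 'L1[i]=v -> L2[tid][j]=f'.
vaddr = 59 = 0b00111011
Split: l1_idx=1, l2_idx=3, offset=3

Answer: L1[1]=1 -> L2[1][3]=91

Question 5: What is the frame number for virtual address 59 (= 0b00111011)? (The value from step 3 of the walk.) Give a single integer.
vaddr = 59: l1_idx=1, l2_idx=3
L1[1] = 1; L2[1][3] = 91

Answer: 91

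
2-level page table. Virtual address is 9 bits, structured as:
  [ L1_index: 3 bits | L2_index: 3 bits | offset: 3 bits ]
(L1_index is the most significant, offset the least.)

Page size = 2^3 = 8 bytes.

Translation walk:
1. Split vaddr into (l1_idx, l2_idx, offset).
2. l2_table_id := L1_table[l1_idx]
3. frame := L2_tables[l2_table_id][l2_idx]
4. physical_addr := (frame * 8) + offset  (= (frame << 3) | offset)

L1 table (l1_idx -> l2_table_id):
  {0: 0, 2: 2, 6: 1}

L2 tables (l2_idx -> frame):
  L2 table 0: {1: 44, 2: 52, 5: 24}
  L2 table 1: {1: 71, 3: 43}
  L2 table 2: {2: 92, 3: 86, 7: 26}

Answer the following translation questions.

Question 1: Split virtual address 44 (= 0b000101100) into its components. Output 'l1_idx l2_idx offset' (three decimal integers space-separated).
vaddr = 44 = 0b000101100
  top 3 bits -> l1_idx = 0
  next 3 bits -> l2_idx = 5
  bottom 3 bits -> offset = 4

Answer: 0 5 4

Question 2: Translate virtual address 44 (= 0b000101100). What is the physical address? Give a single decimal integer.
vaddr = 44 = 0b000101100
Split: l1_idx=0, l2_idx=5, offset=4
L1[0] = 0
L2[0][5] = 24
paddr = 24 * 8 + 4 = 196

Answer: 196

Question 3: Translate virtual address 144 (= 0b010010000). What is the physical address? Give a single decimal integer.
vaddr = 144 = 0b010010000
Split: l1_idx=2, l2_idx=2, offset=0
L1[2] = 2
L2[2][2] = 92
paddr = 92 * 8 + 0 = 736

Answer: 736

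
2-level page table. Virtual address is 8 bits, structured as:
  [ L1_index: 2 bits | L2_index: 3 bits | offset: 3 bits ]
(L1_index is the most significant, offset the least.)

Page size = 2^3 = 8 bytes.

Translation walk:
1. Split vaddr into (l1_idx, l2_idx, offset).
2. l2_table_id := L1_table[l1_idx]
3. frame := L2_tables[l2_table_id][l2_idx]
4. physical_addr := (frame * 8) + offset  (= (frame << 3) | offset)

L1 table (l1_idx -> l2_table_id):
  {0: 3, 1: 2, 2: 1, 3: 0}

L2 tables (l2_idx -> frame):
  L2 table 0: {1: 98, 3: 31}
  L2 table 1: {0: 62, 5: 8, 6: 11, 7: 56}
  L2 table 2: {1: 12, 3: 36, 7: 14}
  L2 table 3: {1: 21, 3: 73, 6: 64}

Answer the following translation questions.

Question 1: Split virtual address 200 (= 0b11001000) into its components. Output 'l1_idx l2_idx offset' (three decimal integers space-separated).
Answer: 3 1 0

Derivation:
vaddr = 200 = 0b11001000
  top 2 bits -> l1_idx = 3
  next 3 bits -> l2_idx = 1
  bottom 3 bits -> offset = 0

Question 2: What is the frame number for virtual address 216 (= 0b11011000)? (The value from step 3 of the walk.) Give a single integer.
Answer: 31

Derivation:
vaddr = 216: l1_idx=3, l2_idx=3
L1[3] = 0; L2[0][3] = 31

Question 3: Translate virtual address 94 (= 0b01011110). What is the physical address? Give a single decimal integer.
vaddr = 94 = 0b01011110
Split: l1_idx=1, l2_idx=3, offset=6
L1[1] = 2
L2[2][3] = 36
paddr = 36 * 8 + 6 = 294

Answer: 294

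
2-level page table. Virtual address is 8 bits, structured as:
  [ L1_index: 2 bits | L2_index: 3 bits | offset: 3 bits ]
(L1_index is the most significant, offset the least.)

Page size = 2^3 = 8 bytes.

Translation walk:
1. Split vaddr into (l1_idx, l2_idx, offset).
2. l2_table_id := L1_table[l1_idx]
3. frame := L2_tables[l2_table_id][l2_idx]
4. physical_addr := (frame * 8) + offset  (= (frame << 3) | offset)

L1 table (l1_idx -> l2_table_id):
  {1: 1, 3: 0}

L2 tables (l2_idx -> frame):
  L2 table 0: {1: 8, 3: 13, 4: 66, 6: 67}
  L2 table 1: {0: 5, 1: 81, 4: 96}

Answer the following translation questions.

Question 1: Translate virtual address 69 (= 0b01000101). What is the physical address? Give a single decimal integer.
vaddr = 69 = 0b01000101
Split: l1_idx=1, l2_idx=0, offset=5
L1[1] = 1
L2[1][0] = 5
paddr = 5 * 8 + 5 = 45

Answer: 45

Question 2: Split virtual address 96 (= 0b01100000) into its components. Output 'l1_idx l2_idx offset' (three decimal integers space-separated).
Answer: 1 4 0

Derivation:
vaddr = 96 = 0b01100000
  top 2 bits -> l1_idx = 1
  next 3 bits -> l2_idx = 4
  bottom 3 bits -> offset = 0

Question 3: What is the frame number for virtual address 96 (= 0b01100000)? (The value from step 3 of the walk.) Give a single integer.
vaddr = 96: l1_idx=1, l2_idx=4
L1[1] = 1; L2[1][4] = 96

Answer: 96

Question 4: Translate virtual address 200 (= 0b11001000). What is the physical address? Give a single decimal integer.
Answer: 64

Derivation:
vaddr = 200 = 0b11001000
Split: l1_idx=3, l2_idx=1, offset=0
L1[3] = 0
L2[0][1] = 8
paddr = 8 * 8 + 0 = 64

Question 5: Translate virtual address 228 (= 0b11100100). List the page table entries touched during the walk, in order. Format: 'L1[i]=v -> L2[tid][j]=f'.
Answer: L1[3]=0 -> L2[0][4]=66

Derivation:
vaddr = 228 = 0b11100100
Split: l1_idx=3, l2_idx=4, offset=4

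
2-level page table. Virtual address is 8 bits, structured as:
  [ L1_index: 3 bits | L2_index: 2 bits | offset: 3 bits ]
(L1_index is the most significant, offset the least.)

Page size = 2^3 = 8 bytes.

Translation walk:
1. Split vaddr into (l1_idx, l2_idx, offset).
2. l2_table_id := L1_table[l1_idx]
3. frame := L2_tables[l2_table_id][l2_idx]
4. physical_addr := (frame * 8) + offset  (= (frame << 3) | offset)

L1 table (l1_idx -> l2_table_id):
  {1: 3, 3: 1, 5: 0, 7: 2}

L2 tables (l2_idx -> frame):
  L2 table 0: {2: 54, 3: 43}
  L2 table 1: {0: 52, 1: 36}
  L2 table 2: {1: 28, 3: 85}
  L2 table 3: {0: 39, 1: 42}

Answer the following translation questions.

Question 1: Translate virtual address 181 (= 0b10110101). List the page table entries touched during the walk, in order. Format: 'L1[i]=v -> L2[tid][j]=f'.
vaddr = 181 = 0b10110101
Split: l1_idx=5, l2_idx=2, offset=5

Answer: L1[5]=0 -> L2[0][2]=54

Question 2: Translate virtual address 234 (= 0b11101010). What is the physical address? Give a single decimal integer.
vaddr = 234 = 0b11101010
Split: l1_idx=7, l2_idx=1, offset=2
L1[7] = 2
L2[2][1] = 28
paddr = 28 * 8 + 2 = 226

Answer: 226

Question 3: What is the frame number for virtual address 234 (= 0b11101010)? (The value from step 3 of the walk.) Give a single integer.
Answer: 28

Derivation:
vaddr = 234: l1_idx=7, l2_idx=1
L1[7] = 2; L2[2][1] = 28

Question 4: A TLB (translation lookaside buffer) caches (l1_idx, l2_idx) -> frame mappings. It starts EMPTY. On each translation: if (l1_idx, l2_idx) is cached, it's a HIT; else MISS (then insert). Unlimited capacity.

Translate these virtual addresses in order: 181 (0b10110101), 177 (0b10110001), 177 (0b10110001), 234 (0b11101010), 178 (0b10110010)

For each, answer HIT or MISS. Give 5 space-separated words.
vaddr=181: (5,2) not in TLB -> MISS, insert
vaddr=177: (5,2) in TLB -> HIT
vaddr=177: (5,2) in TLB -> HIT
vaddr=234: (7,1) not in TLB -> MISS, insert
vaddr=178: (5,2) in TLB -> HIT

Answer: MISS HIT HIT MISS HIT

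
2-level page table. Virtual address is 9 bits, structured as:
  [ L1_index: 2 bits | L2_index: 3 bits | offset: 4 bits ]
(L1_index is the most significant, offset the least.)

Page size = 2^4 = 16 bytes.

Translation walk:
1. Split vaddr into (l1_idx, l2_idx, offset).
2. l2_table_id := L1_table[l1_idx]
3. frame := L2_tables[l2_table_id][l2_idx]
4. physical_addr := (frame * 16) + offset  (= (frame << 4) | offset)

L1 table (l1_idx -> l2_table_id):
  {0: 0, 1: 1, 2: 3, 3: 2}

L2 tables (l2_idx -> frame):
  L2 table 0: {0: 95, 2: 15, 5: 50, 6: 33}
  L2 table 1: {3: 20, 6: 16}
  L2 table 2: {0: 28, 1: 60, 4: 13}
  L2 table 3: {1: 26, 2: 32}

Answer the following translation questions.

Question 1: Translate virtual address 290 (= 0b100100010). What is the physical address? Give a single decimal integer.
vaddr = 290 = 0b100100010
Split: l1_idx=2, l2_idx=2, offset=2
L1[2] = 3
L2[3][2] = 32
paddr = 32 * 16 + 2 = 514

Answer: 514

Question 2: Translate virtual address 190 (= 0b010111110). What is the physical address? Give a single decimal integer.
vaddr = 190 = 0b010111110
Split: l1_idx=1, l2_idx=3, offset=14
L1[1] = 1
L2[1][3] = 20
paddr = 20 * 16 + 14 = 334

Answer: 334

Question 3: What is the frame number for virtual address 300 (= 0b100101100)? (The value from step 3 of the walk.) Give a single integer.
Answer: 32

Derivation:
vaddr = 300: l1_idx=2, l2_idx=2
L1[2] = 3; L2[3][2] = 32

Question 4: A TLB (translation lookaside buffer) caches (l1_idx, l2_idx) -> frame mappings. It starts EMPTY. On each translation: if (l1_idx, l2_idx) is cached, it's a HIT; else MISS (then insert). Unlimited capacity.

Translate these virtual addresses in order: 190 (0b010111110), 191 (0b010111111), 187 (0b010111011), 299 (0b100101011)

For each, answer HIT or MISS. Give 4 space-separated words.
vaddr=190: (1,3) not in TLB -> MISS, insert
vaddr=191: (1,3) in TLB -> HIT
vaddr=187: (1,3) in TLB -> HIT
vaddr=299: (2,2) not in TLB -> MISS, insert

Answer: MISS HIT HIT MISS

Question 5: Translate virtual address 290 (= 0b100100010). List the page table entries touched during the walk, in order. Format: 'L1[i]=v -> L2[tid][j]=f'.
Answer: L1[2]=3 -> L2[3][2]=32

Derivation:
vaddr = 290 = 0b100100010
Split: l1_idx=2, l2_idx=2, offset=2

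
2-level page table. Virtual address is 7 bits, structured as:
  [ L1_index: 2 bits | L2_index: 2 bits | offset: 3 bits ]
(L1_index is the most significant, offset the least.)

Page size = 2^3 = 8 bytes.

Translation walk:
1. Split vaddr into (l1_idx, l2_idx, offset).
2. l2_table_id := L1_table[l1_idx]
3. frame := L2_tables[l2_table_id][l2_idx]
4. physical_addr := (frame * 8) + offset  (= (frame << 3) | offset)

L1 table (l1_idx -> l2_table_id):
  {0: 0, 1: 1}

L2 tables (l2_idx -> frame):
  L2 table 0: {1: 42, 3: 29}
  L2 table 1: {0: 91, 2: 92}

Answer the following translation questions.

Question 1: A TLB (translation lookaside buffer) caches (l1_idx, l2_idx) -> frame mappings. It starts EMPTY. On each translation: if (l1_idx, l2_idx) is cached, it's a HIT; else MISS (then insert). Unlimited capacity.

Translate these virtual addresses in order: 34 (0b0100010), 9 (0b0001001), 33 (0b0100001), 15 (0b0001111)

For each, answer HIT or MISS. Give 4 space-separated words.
vaddr=34: (1,0) not in TLB -> MISS, insert
vaddr=9: (0,1) not in TLB -> MISS, insert
vaddr=33: (1,0) in TLB -> HIT
vaddr=15: (0,1) in TLB -> HIT

Answer: MISS MISS HIT HIT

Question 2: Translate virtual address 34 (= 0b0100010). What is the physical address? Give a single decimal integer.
Answer: 730

Derivation:
vaddr = 34 = 0b0100010
Split: l1_idx=1, l2_idx=0, offset=2
L1[1] = 1
L2[1][0] = 91
paddr = 91 * 8 + 2 = 730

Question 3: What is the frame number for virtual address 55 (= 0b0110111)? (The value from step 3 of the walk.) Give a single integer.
Answer: 92

Derivation:
vaddr = 55: l1_idx=1, l2_idx=2
L1[1] = 1; L2[1][2] = 92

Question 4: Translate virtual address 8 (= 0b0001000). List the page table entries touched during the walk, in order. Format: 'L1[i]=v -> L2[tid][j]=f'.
vaddr = 8 = 0b0001000
Split: l1_idx=0, l2_idx=1, offset=0

Answer: L1[0]=0 -> L2[0][1]=42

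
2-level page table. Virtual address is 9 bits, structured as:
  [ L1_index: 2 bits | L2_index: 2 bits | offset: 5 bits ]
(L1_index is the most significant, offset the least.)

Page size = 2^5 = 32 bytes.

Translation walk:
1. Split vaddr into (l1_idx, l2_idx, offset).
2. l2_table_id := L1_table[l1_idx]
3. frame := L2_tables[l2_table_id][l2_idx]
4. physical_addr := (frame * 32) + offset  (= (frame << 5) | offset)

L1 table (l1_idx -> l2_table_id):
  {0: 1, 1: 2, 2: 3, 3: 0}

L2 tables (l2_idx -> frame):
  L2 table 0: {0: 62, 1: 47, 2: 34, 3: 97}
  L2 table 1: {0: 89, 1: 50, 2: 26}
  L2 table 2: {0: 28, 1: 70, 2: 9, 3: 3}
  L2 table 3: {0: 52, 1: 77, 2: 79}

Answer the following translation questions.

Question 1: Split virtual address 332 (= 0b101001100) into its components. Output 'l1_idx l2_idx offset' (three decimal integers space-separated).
vaddr = 332 = 0b101001100
  top 2 bits -> l1_idx = 2
  next 2 bits -> l2_idx = 2
  bottom 5 bits -> offset = 12

Answer: 2 2 12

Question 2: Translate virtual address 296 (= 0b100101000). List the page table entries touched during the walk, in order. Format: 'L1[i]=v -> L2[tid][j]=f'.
vaddr = 296 = 0b100101000
Split: l1_idx=2, l2_idx=1, offset=8

Answer: L1[2]=3 -> L2[3][1]=77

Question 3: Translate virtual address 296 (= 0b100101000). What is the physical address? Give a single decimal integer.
vaddr = 296 = 0b100101000
Split: l1_idx=2, l2_idx=1, offset=8
L1[2] = 3
L2[3][1] = 77
paddr = 77 * 32 + 8 = 2472

Answer: 2472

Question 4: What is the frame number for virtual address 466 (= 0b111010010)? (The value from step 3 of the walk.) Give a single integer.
Answer: 34

Derivation:
vaddr = 466: l1_idx=3, l2_idx=2
L1[3] = 0; L2[0][2] = 34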